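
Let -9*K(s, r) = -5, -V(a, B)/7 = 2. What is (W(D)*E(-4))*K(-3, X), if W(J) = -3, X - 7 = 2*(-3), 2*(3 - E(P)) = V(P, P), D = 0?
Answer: -50/3 ≈ -16.667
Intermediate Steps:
V(a, B) = -14 (V(a, B) = -7*2 = -14)
E(P) = 10 (E(P) = 3 - ½*(-14) = 3 + 7 = 10)
X = 1 (X = 7 + 2*(-3) = 7 - 6 = 1)
K(s, r) = 5/9 (K(s, r) = -⅑*(-5) = 5/9)
(W(D)*E(-4))*K(-3, X) = -3*10*(5/9) = -30*5/9 = -50/3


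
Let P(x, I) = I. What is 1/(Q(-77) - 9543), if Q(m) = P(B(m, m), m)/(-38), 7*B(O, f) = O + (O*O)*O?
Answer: -38/362557 ≈ -0.00010481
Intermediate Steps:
B(O, f) = O/7 + O³/7 (B(O, f) = (O + (O*O)*O)/7 = (O + O²*O)/7 = (O + O³)/7 = O/7 + O³/7)
Q(m) = -m/38 (Q(m) = m/(-38) = m*(-1/38) = -m/38)
1/(Q(-77) - 9543) = 1/(-1/38*(-77) - 9543) = 1/(77/38 - 9543) = 1/(-362557/38) = -38/362557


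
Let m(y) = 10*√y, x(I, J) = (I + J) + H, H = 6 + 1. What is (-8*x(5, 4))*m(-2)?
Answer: -1280*I*√2 ≈ -1810.2*I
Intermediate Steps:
H = 7
x(I, J) = 7 + I + J (x(I, J) = (I + J) + 7 = 7 + I + J)
(-8*x(5, 4))*m(-2) = (-8*(7 + 5 + 4))*(10*√(-2)) = (-8*16)*(10*(I*√2)) = -1280*I*√2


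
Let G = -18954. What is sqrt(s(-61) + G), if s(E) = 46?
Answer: 2*I*sqrt(4727) ≈ 137.51*I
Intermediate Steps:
sqrt(s(-61) + G) = sqrt(46 - 18954) = sqrt(-18908) = 2*I*sqrt(4727)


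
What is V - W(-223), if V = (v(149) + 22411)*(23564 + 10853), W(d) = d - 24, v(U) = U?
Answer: 776447767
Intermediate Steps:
W(d) = -24 + d
V = 776447520 (V = (149 + 22411)*(23564 + 10853) = 22560*34417 = 776447520)
V - W(-223) = 776447520 - (-24 - 223) = 776447520 - 1*(-247) = 776447520 + 247 = 776447767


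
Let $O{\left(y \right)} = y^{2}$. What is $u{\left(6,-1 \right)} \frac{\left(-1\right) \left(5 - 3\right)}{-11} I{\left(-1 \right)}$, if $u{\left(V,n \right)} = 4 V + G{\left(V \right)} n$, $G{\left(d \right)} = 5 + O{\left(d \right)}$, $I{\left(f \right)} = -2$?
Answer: $\frac{68}{11} \approx 6.1818$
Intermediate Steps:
$G{\left(d \right)} = 5 + d^{2}$
$u{\left(V,n \right)} = 4 V + n \left(5 + V^{2}\right)$ ($u{\left(V,n \right)} = 4 V + \left(5 + V^{2}\right) n = 4 V + n \left(5 + V^{2}\right)$)
$u{\left(6,-1 \right)} \frac{\left(-1\right) \left(5 - 3\right)}{-11} I{\left(-1 \right)} = \left(4 \cdot 6 - \left(5 + 6^{2}\right)\right) \frac{\left(-1\right) \left(5 - 3\right)}{-11} \left(-2\right) = \left(24 - \left(5 + 36\right)\right) \left(-1\right) 2 \left(- \frac{1}{11}\right) \left(-2\right) = \left(24 - 41\right) \left(\left(-2\right) \left(- \frac{1}{11}\right)\right) \left(-2\right) = \left(24 - 41\right) \frac{2}{11} \left(-2\right) = \left(-17\right) \frac{2}{11} \left(-2\right) = \left(- \frac{34}{11}\right) \left(-2\right) = \frac{68}{11}$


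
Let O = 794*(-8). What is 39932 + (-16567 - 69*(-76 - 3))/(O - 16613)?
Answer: 917049496/22965 ≈ 39933.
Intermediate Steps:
O = -6352
39932 + (-16567 - 69*(-76 - 3))/(O - 16613) = 39932 + (-16567 - 69*(-76 - 3))/(-6352 - 16613) = 39932 + (-16567 - 69*(-79))/(-22965) = 39932 + (-16567 + 5451)*(-1/22965) = 39932 - 11116*(-1/22965) = 39932 + 11116/22965 = 917049496/22965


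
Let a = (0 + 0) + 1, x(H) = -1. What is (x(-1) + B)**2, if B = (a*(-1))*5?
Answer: 36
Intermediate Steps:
a = 1 (a = 0 + 1 = 1)
B = -5 (B = (1*(-1))*5 = -1*5 = -5)
(x(-1) + B)**2 = (-1 - 5)**2 = (-6)**2 = 36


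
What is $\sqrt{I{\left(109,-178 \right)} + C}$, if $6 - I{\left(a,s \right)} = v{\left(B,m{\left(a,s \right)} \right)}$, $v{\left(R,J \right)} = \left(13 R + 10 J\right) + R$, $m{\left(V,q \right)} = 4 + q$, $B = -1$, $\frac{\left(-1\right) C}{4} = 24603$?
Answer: $2 i \sqrt{24163} \approx 310.89 i$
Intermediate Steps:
$C = -98412$ ($C = \left(-4\right) 24603 = -98412$)
$v{\left(R,J \right)} = 10 J + 14 R$ ($v{\left(R,J \right)} = \left(10 J + 13 R\right) + R = 10 J + 14 R$)
$I{\left(a,s \right)} = -20 - 10 s$ ($I{\left(a,s \right)} = 6 - \left(10 \left(4 + s\right) + 14 \left(-1\right)\right) = 6 - \left(\left(40 + 10 s\right) - 14\right) = 6 - \left(26 + 10 s\right) = -20 - 10 s$)
$\sqrt{I{\left(109,-178 \right)} + C} = \sqrt{\left(-20 - -1780\right) - 98412} = \sqrt{\left(-20 + 1780\right) - 98412} = \sqrt{1760 - 98412} = \sqrt{-96652} = 2 i \sqrt{24163}$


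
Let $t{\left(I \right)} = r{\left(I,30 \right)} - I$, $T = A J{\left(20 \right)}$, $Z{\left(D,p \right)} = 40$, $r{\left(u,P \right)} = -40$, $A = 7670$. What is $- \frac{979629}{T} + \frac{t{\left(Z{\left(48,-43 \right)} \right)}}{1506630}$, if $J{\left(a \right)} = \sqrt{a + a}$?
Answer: $- \frac{8}{150663} - \frac{979629 \sqrt{10}}{153400} \approx -20.195$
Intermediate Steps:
$J{\left(a \right)} = \sqrt{2} \sqrt{a}$ ($J{\left(a \right)} = \sqrt{2 a} = \sqrt{2} \sqrt{a}$)
$T = 15340 \sqrt{10}$ ($T = 7670 \sqrt{2} \sqrt{20} = 7670 \sqrt{2} \cdot 2 \sqrt{5} = 7670 \cdot 2 \sqrt{10} = 15340 \sqrt{10} \approx 48509.0$)
$t{\left(I \right)} = -40 - I$
$- \frac{979629}{T} + \frac{t{\left(Z{\left(48,-43 \right)} \right)}}{1506630} = - \frac{979629}{15340 \sqrt{10}} + \frac{-40 - 40}{1506630} = - 979629 \frac{\sqrt{10}}{153400} + \left(-40 - 40\right) \frac{1}{1506630} = - \frac{979629 \sqrt{10}}{153400} - \frac{8}{150663} = - \frac{8}{150663} - \frac{979629 \sqrt{10}}{153400}$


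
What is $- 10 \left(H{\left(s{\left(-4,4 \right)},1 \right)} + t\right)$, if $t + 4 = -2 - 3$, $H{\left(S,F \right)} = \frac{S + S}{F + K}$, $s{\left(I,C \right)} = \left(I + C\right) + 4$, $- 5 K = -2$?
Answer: $\frac{230}{7} \approx 32.857$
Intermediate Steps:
$K = \frac{2}{5}$ ($K = \left(- \frac{1}{5}\right) \left(-2\right) = \frac{2}{5} \approx 0.4$)
$s{\left(I,C \right)} = 4 + C + I$ ($s{\left(I,C \right)} = \left(C + I\right) + 4 = 4 + C + I$)
$H{\left(S,F \right)} = \frac{2 S}{\frac{2}{5} + F}$ ($H{\left(S,F \right)} = \frac{S + S}{F + \frac{2}{5}} = \frac{2 S}{\frac{2}{5} + F}$)
$t = -9$ ($t = -4 - 5 = -9$)
$- 10 \left(H{\left(s{\left(-4,4 \right)},1 \right)} + t\right) = - 10 \left(\frac{10 \left(4 + 4 - 4\right)}{2 + 5 \cdot 1} - 9\right) = - 10 \left(10 \cdot 4 \frac{1}{2 + 5} - 9\right) = - 10 \left(10 \cdot 4 \cdot \frac{1}{7} - 9\right) = - 10 \left(\frac{40}{7} - 9\right) = \left(-10\right) \left(- \frac{23}{7}\right) = \frac{230}{7}$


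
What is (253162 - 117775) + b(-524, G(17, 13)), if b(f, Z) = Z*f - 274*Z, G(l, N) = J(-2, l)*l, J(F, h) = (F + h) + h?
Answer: -298725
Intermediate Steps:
J(F, h) = F + 2*h
G(l, N) = l*(-2 + 2*l) (G(l, N) = (-2 + 2*l)*l = l*(-2 + 2*l))
b(f, Z) = -274*Z + Z*f
(253162 - 117775) + b(-524, G(17, 13)) = (253162 - 117775) + (2*17*(-1 + 17))*(-274 - 524) = 135387 + (2*17*16)*(-798) = 135387 + 544*(-798) = 135387 - 434112 = -298725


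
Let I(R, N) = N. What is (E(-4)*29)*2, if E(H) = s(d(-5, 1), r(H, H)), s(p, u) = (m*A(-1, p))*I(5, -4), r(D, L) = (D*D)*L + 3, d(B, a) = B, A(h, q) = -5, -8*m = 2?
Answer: -290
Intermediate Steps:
m = -¼ (m = -⅛*2 = -¼ ≈ -0.25000)
r(D, L) = 3 + L*D² (r(D, L) = D²*L + 3 = L*D² + 3 = 3 + L*D²)
s(p, u) = -5 (s(p, u) = -¼*(-5)*(-4) = (5/4)*(-4) = -5)
E(H) = -5
(E(-4)*29)*2 = -5*29*2 = -145*2 = -290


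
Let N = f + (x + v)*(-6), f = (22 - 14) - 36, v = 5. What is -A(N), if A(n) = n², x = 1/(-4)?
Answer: -12769/4 ≈ -3192.3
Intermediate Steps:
x = -¼ ≈ -0.25000
f = -28 (f = 8 - 36 = -28)
N = -113/2 (N = -28 + (-¼ + 5)*(-6) = -28 + (19/4)*(-6) = -28 - 57/2 = -113/2 ≈ -56.500)
-A(N) = -(-113/2)² = -1*12769/4 = -12769/4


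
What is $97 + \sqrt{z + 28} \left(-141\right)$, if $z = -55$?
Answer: $97 - 423 i \sqrt{3} \approx 97.0 - 732.66 i$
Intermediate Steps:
$97 + \sqrt{z + 28} \left(-141\right) = 97 + \sqrt{-55 + 28} \left(-141\right) = 97 + \sqrt{-27} \left(-141\right) = 97 + 3 i \sqrt{3} \left(-141\right) = 97 - 423 i \sqrt{3}$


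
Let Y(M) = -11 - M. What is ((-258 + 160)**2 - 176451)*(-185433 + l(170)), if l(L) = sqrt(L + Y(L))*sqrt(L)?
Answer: 30938939751 - 166847*I*sqrt(1870) ≈ 3.0939e+10 - 7.215e+6*I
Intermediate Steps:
l(L) = I*sqrt(11)*sqrt(L) (l(L) = sqrt(L + (-11 - L))*sqrt(L) = sqrt(-11)*sqrt(L) = (I*sqrt(11))*sqrt(L) = I*sqrt(11)*sqrt(L))
((-258 + 160)**2 - 176451)*(-185433 + l(170)) = ((-258 + 160)**2 - 176451)*(-185433 + I*sqrt(11)*sqrt(170)) = ((-98)**2 - 176451)*(-185433 + I*sqrt(1870)) = (9604 - 176451)*(-185433 + I*sqrt(1870)) = -166847*(-185433 + I*sqrt(1870)) = 30938939751 - 166847*I*sqrt(1870)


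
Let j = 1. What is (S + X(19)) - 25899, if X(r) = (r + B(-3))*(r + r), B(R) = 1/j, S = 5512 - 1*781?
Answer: -20408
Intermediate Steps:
S = 4731 (S = 5512 - 781 = 4731)
B(R) = 1 (B(R) = 1/1 = 1)
X(r) = 2*r*(1 + r) (X(r) = (r + 1)*(r + r) = (1 + r)*(2*r) = 2*r*(1 + r))
(S + X(19)) - 25899 = (4731 + 2*19*(1 + 19)) - 25899 = (4731 + 2*19*20) - 25899 = (4731 + 760) - 25899 = 5491 - 25899 = -20408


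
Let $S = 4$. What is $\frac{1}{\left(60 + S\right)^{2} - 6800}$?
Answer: $- \frac{1}{2704} \approx -0.00036982$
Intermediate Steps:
$\frac{1}{\left(60 + S\right)^{2} - 6800} = \frac{1}{\left(60 + 4\right)^{2} - 6800} = \frac{1}{64^{2} - 6800} = \frac{1}{4096 - 6800} = \frac{1}{-2704} = - \frac{1}{2704}$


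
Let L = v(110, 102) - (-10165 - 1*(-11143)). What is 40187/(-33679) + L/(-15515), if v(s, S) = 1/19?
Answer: -11220735296/9928064015 ≈ -1.1302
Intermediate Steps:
v(s, S) = 1/19
L = -18581/19 (L = 1/19 - (-10165 - 1*(-11143)) = 1/19 - (-10165 + 11143) = 1/19 - 1*978 = 1/19 - 978 = -18581/19 ≈ -977.95)
40187/(-33679) + L/(-15515) = 40187/(-33679) - 18581/19/(-15515) = 40187*(-1/33679) - 18581/19*(-1/15515) = -40187/33679 + 18581/294785 = -11220735296/9928064015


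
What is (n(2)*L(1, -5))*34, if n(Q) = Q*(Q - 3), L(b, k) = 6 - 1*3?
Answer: -204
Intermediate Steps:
L(b, k) = 3 (L(b, k) = 6 - 3 = 3)
n(Q) = Q*(-3 + Q)
(n(2)*L(1, -5))*34 = ((2*(-3 + 2))*3)*34 = ((2*(-1))*3)*34 = -2*3*34 = -6*34 = -204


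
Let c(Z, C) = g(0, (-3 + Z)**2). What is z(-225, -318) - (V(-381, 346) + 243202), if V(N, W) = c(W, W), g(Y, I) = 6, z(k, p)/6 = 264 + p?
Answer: -243532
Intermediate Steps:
z(k, p) = 1584 + 6*p (z(k, p) = 6*(264 + p) = 1584 + 6*p)
c(Z, C) = 6
V(N, W) = 6
z(-225, -318) - (V(-381, 346) + 243202) = (1584 + 6*(-318)) - (6 + 243202) = (1584 - 1908) - 1*243208 = -324 - 243208 = -243532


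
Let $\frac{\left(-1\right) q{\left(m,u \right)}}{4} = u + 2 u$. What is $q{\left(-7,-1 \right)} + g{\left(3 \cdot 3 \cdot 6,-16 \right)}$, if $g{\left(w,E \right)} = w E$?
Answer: $-852$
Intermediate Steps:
$q{\left(m,u \right)} = - 12 u$ ($q{\left(m,u \right)} = - 4 \left(u + 2 u\right) = - 4 \cdot 3 u = - 12 u$)
$g{\left(w,E \right)} = E w$
$q{\left(-7,-1 \right)} + g{\left(3 \cdot 3 \cdot 6,-16 \right)} = \left(-12\right) \left(-1\right) - 16 \cdot 3 \cdot 3 \cdot 6 = 12 - 16 \cdot 9 \cdot 6 = 12 - 864 = -852$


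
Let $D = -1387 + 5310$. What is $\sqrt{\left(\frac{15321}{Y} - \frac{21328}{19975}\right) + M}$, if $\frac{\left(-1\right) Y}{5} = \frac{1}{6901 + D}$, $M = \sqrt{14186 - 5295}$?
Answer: $\frac{\sqrt{-529344582981592 + 15960025 \sqrt{8891}}}{3995} \approx 5759.1 i$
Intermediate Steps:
$D = 3923$
$M = \sqrt{8891} \approx 94.292$
$Y = - \frac{5}{10824}$ ($Y = - \frac{5}{6901 + 3923} = - \frac{5}{10824} \approx -0.00046194$)
$\sqrt{\left(\frac{15321}{Y} - \frac{21328}{19975}\right) + M} = \sqrt{\left(\frac{15321}{- \frac{5}{10824}} - \frac{21328}{19975}\right) + \sqrt{8891}} = \sqrt{\left(15321 \left(- \frac{10824}{5}\right) - \frac{21328}{19975}\right) + \sqrt{8891}} = \sqrt{\left(- \frac{165834504}{5} - \frac{21328}{19975}\right) + \sqrt{8891}} = \sqrt{- \frac{662508864808}{19975} + \sqrt{8891}}$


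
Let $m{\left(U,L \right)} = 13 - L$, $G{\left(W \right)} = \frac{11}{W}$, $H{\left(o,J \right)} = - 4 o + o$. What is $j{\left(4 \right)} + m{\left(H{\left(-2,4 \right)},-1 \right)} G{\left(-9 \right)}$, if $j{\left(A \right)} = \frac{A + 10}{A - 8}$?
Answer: $- \frac{371}{18} \approx -20.611$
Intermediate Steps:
$H{\left(o,J \right)} = - 3 o$
$j{\left(A \right)} = \frac{10 + A}{-8 + A}$
$j{\left(4 \right)} + m{\left(H{\left(-2,4 \right)},-1 \right)} G{\left(-9 \right)} = \frac{10 + 4}{-8 + 4} + \left(13 - -1\right) \frac{11}{-9} = \frac{1}{-4} \cdot 14 + \left(13 + 1\right) 11 \left(- \frac{1}{9}\right) = \left(- \frac{1}{4}\right) 14 + 14 \left(- \frac{11}{9}\right) = - \frac{7}{2} - \frac{154}{9} = - \frac{371}{18}$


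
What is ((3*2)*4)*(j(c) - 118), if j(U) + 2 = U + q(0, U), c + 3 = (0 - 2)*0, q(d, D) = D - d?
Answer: -3024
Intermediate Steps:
c = -3 (c = -3 + (0 - 2)*0 = -3 - 2*0 = -3 + 0 = -3)
j(U) = -2 + 2*U (j(U) = -2 + (U + (U - 1*0)) = -2 + (U + (U + 0)) = -2 + (U + U) = -2 + 2*U)
((3*2)*4)*(j(c) - 118) = ((3*2)*4)*((-2 + 2*(-3)) - 118) = (6*4)*((-2 - 6) - 118) = 24*(-8 - 118) = 24*(-126) = -3024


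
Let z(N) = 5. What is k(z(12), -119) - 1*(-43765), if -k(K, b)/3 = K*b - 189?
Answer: 46117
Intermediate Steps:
k(K, b) = 567 - 3*K*b (k(K, b) = -3*(K*b - 189) = -3*(-189 + K*b) = 567 - 3*K*b)
k(z(12), -119) - 1*(-43765) = (567 - 3*5*(-119)) - 1*(-43765) = (567 + 1785) + 43765 = 2352 + 43765 = 46117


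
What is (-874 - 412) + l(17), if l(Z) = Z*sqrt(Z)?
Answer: -1286 + 17*sqrt(17) ≈ -1215.9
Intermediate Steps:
l(Z) = Z**(3/2)
(-874 - 412) + l(17) = (-874 - 412) + 17**(3/2) = -1286 + 17*sqrt(17)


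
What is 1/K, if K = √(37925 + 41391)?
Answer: √19829/39658 ≈ 0.0035507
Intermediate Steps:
K = 2*√19829 (K = √79316 = 2*√19829 ≈ 281.63)
1/K = 1/(2*√19829) = √19829/39658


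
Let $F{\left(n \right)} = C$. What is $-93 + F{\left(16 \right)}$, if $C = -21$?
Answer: $-114$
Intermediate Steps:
$F{\left(n \right)} = -21$
$-93 + F{\left(16 \right)} = -93 - 21 = -114$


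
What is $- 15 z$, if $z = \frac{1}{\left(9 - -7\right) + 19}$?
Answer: $- \frac{3}{7} \approx -0.42857$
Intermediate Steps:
$z = \frac{1}{35}$ ($z = \frac{1}{\left(9 + 7\right) + 19} = \frac{1}{16 + 19} = \frac{1}{35} \approx 0.028571$)
$- 15 z = \left(-15\right) \frac{1}{35} = - \frac{3}{7}$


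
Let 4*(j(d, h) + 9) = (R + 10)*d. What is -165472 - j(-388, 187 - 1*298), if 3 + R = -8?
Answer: -165560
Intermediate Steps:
R = -11 (R = -3 - 8 = -11)
j(d, h) = -9 - d/4 (j(d, h) = -9 + ((-11 + 10)*d)/4 = -9 + (-d)/4 = -9 - d/4)
-165472 - j(-388, 187 - 1*298) = -165472 - (-9 - 1/4*(-388)) = -165472 - (-9 + 97) = -165472 - 1*88 = -165472 - 88 = -165560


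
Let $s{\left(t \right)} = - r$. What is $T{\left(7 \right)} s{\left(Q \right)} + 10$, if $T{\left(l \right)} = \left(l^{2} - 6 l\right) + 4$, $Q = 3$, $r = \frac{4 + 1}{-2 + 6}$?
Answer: $- \frac{15}{4} \approx -3.75$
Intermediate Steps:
$r = \frac{5}{4} \approx 1.25$
$T{\left(l \right)} = 4 + l^{2} - 6 l$
$s{\left(t \right)} = - \frac{5}{4}$ ($s{\left(t \right)} = \left(-1\right) \frac{5}{4} = - \frac{5}{4}$)
$T{\left(7 \right)} s{\left(Q \right)} + 10 = \left(4 + 7^{2} - 42\right) \left(- \frac{5}{4}\right) + 10 = \left(4 + 49 - 42\right) \left(- \frac{5}{4}\right) + 10 = 11 \left(- \frac{5}{4}\right) + 10 = - \frac{55}{4} + 10 = - \frac{15}{4}$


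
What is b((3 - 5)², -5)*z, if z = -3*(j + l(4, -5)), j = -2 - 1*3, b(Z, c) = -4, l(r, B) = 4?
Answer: -12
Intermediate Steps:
j = -5 (j = -2 - 3 = -5)
z = 3 (z = -3*(-5 + 4) = -3*(-1) = 3)
b((3 - 5)², -5)*z = -4*3 = -12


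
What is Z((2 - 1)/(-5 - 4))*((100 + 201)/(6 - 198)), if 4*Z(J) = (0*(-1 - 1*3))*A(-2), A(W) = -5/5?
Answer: 0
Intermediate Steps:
A(W) = -1 (A(W) = -5*⅕ = -1)
Z(J) = 0 (Z(J) = ((0*(-1 - 1*3))*(-1))/4 = ((0*(-1 - 3))*(-1))/4 = ((0*(-4))*(-1))/4 = (0*(-1))/4 = (¼)*0 = 0)
Z((2 - 1)/(-5 - 4))*((100 + 201)/(6 - 198)) = 0*((100 + 201)/(6 - 198)) = 0*(301/(-192)) = 0*(301*(-1/192)) = 0*(-301/192) = 0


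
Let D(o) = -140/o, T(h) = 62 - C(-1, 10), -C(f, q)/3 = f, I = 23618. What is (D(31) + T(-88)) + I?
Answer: 733847/31 ≈ 23672.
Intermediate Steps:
C(f, q) = -3*f
T(h) = 59 (T(h) = 62 - (-3)*(-1) = 62 - 1*3 = 62 - 3 = 59)
(D(31) + T(-88)) + I = (-140/31 + 59) + 23618 = 1689/31 + 23618 = 733847/31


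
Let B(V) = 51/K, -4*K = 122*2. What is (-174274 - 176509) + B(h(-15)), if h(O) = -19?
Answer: -21397814/61 ≈ -3.5078e+5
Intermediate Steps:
K = -61 (K = -61*2/2 = -¼*244 = -61)
B(V) = -51/61 (B(V) = 51/(-61) = 51*(-1/61) = -51/61)
(-174274 - 176509) + B(h(-15)) = (-174274 - 176509) - 51/61 = -350783 - 51/61 = -21397814/61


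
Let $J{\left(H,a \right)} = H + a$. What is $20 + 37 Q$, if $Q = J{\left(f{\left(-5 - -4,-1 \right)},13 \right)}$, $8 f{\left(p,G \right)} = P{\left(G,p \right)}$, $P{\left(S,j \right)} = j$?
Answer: $\frac{3971}{8} \approx 496.38$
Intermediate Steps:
$f{\left(p,G \right)} = \frac{p}{8}$
$Q = \frac{103}{8}$ ($Q = \frac{-5 - -4}{8} + 13 = \frac{-5 + 4}{8} + 13 = \frac{1}{8} \left(-1\right) + 13 = - \frac{1}{8} + 13 = \frac{103}{8} \approx 12.875$)
$20 + 37 Q = 20 + 37 \cdot \frac{103}{8} = 20 + \frac{3811}{8} = \frac{3971}{8}$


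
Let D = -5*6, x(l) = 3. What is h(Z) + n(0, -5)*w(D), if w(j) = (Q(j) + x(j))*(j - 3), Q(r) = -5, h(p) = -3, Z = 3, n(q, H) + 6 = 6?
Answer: -3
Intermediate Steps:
n(q, H) = 0 (n(q, H) = -6 + 6 = 0)
D = -30
w(j) = 6 - 2*j (w(j) = (-5 + 3)*(j - 3) = -2*(-3 + j) = 6 - 2*j)
h(Z) + n(0, -5)*w(D) = -3 + 0*(6 - 2*(-30)) = -3 + 0*(6 + 60) = -3 + 0*66 = -3 + 0 = -3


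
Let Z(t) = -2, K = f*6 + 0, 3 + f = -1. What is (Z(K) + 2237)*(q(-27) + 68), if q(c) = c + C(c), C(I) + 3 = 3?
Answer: 91635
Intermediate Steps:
f = -4 (f = -3 - 1 = -4)
C(I) = 0 (C(I) = -3 + 3 = 0)
K = -24 (K = -4*6 + 0 = -24 + 0 = -24)
q(c) = c (q(c) = c + 0 = c)
(Z(K) + 2237)*(q(-27) + 68) = (-2 + 2237)*(-27 + 68) = 2235*41 = 91635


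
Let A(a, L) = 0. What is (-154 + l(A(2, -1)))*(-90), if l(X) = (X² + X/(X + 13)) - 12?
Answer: 14940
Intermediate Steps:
l(X) = -12 + X² + X/(13 + X) (l(X) = (X² + X/(13 + X)) - 12 = -12 + X² + X/(13 + X))
(-154 + l(A(2, -1)))*(-90) = (-154 + (-156 + 0³ - 11*0 + 13*0²)/(13 + 0))*(-90) = (-154 + (-156 + 0 + 0 + 13*0)/13)*(-90) = (-154 + (-156 + 0 + 0 + 0)/13)*(-90) = (-154 + (1/13)*(-156))*(-90) = (-154 - 12)*(-90) = -166*(-90) = 14940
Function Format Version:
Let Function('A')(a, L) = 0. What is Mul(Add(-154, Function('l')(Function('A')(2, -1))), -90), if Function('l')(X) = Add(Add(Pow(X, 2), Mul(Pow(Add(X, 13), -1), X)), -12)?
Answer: 14940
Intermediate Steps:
Function('l')(X) = Add(-12, Pow(X, 2), Mul(X, Pow(Add(13, X), -1))) (Function('l')(X) = Add(Add(Pow(X, 2), Mul(Pow(Add(13, X), -1), X)), -12) = Add(Add(Pow(X, 2), Mul(X, Pow(Add(13, X), -1))), -12) = Add(-12, Pow(X, 2), Mul(X, Pow(Add(13, X), -1))))
Mul(Add(-154, Function('l')(Function('A')(2, -1))), -90) = Mul(Add(-154, Mul(Pow(Add(13, 0), -1), Add(-156, Pow(0, 3), Mul(-11, 0), Mul(13, Pow(0, 2))))), -90) = Mul(Add(-154, Mul(Pow(13, -1), Add(-156, 0, 0, Mul(13, 0)))), -90) = Mul(Add(-154, Mul(Rational(1, 13), Add(-156, 0, 0, 0))), -90) = Mul(Add(-154, Mul(Rational(1, 13), -156)), -90) = Mul(Add(-154, -12), -90) = Mul(-166, -90) = 14940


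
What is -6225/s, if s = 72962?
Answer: -6225/72962 ≈ -0.085318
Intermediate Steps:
-6225/s = -6225/72962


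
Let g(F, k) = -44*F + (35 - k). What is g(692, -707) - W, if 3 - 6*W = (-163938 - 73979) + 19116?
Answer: -198520/3 ≈ -66173.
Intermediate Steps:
g(F, k) = 35 - k - 44*F
W = 109402/3 (W = ½ - ((-163938 - 73979) + 19116)/6 = ½ - (-237917 + 19116)/6 = ½ - ⅙*(-218801) = ½ + 218801/6 = 109402/3 ≈ 36467.)
g(692, -707) - W = (35 - 1*(-707) - 44*692) - 1*109402/3 = (35 + 707 - 30448) - 109402/3 = -29706 - 109402/3 = -198520/3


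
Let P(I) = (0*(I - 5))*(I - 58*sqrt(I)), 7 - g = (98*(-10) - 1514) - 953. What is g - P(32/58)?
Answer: 3454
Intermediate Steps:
g = 3454 (g = 7 - ((98*(-10) - 1514) - 953) = 7 - ((-980 - 1514) - 953) = 7 - (-2494 - 953) = 7 - 1*(-3447) = 7 + 3447 = 3454)
P(I) = 0 (P(I) = (0*(-5 + I))*(I - 58*sqrt(I)) = 0*(I - 58*sqrt(I)) = 0)
g - P(32/58) = 3454 - 1*0 = 3454 + 0 = 3454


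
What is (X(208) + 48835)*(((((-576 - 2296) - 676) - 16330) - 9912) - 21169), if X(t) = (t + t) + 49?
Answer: -2512278700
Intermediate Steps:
X(t) = 49 + 2*t (X(t) = 2*t + 49 = 49 + 2*t)
(X(208) + 48835)*(((((-576 - 2296) - 676) - 16330) - 9912) - 21169) = ((49 + 2*208) + 48835)*(((((-576 - 2296) - 676) - 16330) - 9912) - 21169) = ((49 + 416) + 48835)*((((-2872 - 676) - 16330) - 9912) - 21169) = (465 + 48835)*(((-3548 - 16330) - 9912) - 21169) = 49300*((-19878 - 9912) - 21169) = 49300*(-29790 - 21169) = 49300*(-50959) = -2512278700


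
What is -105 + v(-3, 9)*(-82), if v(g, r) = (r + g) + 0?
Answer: -597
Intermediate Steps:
v(g, r) = g + r (v(g, r) = (g + r) + 0 = g + r)
-105 + v(-3, 9)*(-82) = -105 + (-3 + 9)*(-82) = -105 + 6*(-82) = -105 - 492 = -597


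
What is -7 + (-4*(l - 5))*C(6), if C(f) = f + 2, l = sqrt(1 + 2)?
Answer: 153 - 32*sqrt(3) ≈ 97.574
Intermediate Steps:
l = sqrt(3) ≈ 1.7320
C(f) = 2 + f
-7 + (-4*(l - 5))*C(6) = -7 + (-4*(sqrt(3) - 5))*(2 + 6) = -7 - 4*(-5 + sqrt(3))*8 = -7 + (20 - 4*sqrt(3))*8 = -7 + (160 - 32*sqrt(3)) = 153 - 32*sqrt(3)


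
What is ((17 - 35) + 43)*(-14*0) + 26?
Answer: 26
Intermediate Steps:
((17 - 35) + 43)*(-14*0) + 26 = (-18 + 43)*0 + 26 = 25*0 + 26 = 0 + 26 = 26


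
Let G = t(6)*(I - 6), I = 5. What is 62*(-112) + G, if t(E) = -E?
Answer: -6938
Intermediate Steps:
G = 6 (G = (-1*6)*(5 - 6) = -6*(-1) = 6)
62*(-112) + G = 62*(-112) + 6 = -6944 + 6 = -6938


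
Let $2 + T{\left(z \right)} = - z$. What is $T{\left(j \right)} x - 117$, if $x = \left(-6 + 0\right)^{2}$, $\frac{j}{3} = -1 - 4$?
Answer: $351$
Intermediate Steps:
$j = -15$ ($j = 3 \left(-1 - 4\right) = 3 \left(-5\right) = -15$)
$x = 36$ ($x = \left(-6\right)^{2} = 36$)
$T{\left(z \right)} = -2 - z$
$T{\left(j \right)} x - 117 = \left(-2 - -15\right) 36 - 117 = \left(-2 + 15\right) 36 - 117 = 13 \cdot 36 - 117 = 468 - 117 = 351$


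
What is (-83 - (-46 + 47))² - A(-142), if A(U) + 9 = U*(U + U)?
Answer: -33263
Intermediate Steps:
A(U) = -9 + 2*U² (A(U) = -9 + U*(U + U) = -9 + U*(2*U) = -9 + 2*U²)
(-83 - (-46 + 47))² - A(-142) = (-83 - (-46 + 47))² - (-9 + 2*(-142)²) = (-83 - 1*1)² - (-9 + 2*20164) = (-83 - 1)² - (-9 + 40328) = (-84)² - 1*40319 = 7056 - 40319 = -33263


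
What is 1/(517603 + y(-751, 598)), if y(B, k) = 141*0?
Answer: 1/517603 ≈ 1.9320e-6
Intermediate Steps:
y(B, k) = 0
1/(517603 + y(-751, 598)) = 1/(517603 + 0) = 1/517603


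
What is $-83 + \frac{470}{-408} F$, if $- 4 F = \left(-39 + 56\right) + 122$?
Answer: $- \frac{35063}{816} \approx -42.969$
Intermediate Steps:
$F = - \frac{139}{4}$ ($F = - \frac{\left(-39 + 56\right) + 122}{4} = - \frac{17 + 122}{4} = \left(- \frac{1}{4}\right) 139 = - \frac{139}{4} \approx -34.75$)
$-83 + \frac{470}{-408} F = -83 + \frac{470}{-408} \left(- \frac{139}{4}\right) = -83 + 470 \left(- \frac{1}{408}\right) \left(- \frac{139}{4}\right) = -83 - - \frac{32665}{816} = -83 + \frac{32665}{816} = - \frac{35063}{816}$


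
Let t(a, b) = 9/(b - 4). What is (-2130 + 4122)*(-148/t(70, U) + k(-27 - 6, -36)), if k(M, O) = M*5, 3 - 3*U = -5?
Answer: -2565032/9 ≈ -2.8500e+5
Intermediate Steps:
U = 8/3 (U = 1 - ⅓*(-5) = 1 + 5/3 = 8/3 ≈ 2.6667)
t(a, b) = 9/(-4 + b)
k(M, O) = 5*M
(-2130 + 4122)*(-148/t(70, U) + k(-27 - 6, -36)) = (-2130 + 4122)*(-148/(9/(-4 + 8/3)) + 5*(-27 - 6)) = 1992*(-148/(9/(-4/3)) + 5*(-33)) = 1992*(-148/(9*(-¾)) - 165) = 1992*(-148/(-27/4) - 165) = 1992*(-148*(-4/27) - 165) = 1992*(592/27 - 165) = 1992*(-3863/27) = -2565032/9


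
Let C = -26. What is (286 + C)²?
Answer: 67600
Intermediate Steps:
(286 + C)² = (286 - 26)² = 260² = 67600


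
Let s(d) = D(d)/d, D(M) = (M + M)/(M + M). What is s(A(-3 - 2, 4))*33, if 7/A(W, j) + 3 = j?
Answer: 33/7 ≈ 4.7143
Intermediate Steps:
A(W, j) = 7/(-3 + j)
D(M) = 1 (D(M) = (2*M)/((2*M)) = (2*M)*(1/(2*M)) = 1)
s(d) = 1/d
s(A(-3 - 2, 4))*33 = 33/(7/(-3 + 4)) = 33/(7/1) = 33/(7*1) = 33/7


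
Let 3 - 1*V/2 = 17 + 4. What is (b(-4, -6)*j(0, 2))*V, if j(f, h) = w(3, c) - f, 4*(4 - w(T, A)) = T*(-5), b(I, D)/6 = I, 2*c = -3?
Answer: 6696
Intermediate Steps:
c = -3/2 (c = (½)*(-3) = -3/2 ≈ -1.5000)
b(I, D) = 6*I
w(T, A) = 4 + 5*T/4 (w(T, A) = 4 - T*(-5)/4 = 4 - (-5)*T/4 = 4 + 5*T/4)
V = -36 (V = 6 - 2*(17 + 4) = 6 - 2*21 = 6 - 42 = -36)
j(f, h) = 31/4 - f (j(f, h) = (4 + (5/4)*3) - f = (4 + 15/4) - f = 31/4 - f)
(b(-4, -6)*j(0, 2))*V = ((6*(-4))*(31/4 - 1*0))*(-36) = -24*(31/4 + 0)*(-36) = -24*31/4*(-36) = -186*(-36) = 6696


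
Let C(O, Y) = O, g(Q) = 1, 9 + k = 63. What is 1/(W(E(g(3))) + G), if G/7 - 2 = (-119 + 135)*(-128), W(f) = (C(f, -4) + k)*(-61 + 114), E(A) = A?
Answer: -1/11407 ≈ -8.7666e-5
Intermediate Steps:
k = 54 (k = -9 + 63 = 54)
W(f) = 2862 + 53*f (W(f) = (f + 54)*(-61 + 114) = (54 + f)*53 = 2862 + 53*f)
G = -14322 (G = 14 + 7*((-119 + 135)*(-128)) = 14 + 7*(16*(-128)) = 14 + 7*(-2048) = 14 - 14336 = -14322)
1/(W(E(g(3))) + G) = 1/((2862 + 53*1) - 14322) = 1/((2862 + 53) - 14322) = 1/(2915 - 14322) = 1/(-11407) = -1/11407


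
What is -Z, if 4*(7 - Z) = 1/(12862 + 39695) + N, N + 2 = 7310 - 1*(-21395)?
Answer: 376767994/52557 ≈ 7168.8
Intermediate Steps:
N = 28703 (N = -2 + (7310 - 1*(-21395)) = -2 + (7310 + 21395) = -2 + 28705 = 28703)
Z = -376767994/52557 (Z = 7 - (1/(12862 + 39695) + 28703)/4 = 7 - (1/52557 + 28703)/4 = 7 - ¼*1508543572/52557 = 7 - 377135893/52557 = -376767994/52557 ≈ -7168.8)
-Z = -1*(-376767994/52557) = 376767994/52557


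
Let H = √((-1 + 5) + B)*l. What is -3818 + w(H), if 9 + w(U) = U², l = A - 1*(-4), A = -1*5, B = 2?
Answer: -3821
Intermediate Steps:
A = -5
l = -1 (l = -5 - 1*(-4) = -5 + 4 = -1)
H = -√6 (H = √((-1 + 5) + 2)*(-1) = √(4 + 2)*(-1) = √6*(-1) = -√6 ≈ -2.4495)
w(U) = -9 + U²
-3818 + w(H) = -3818 + (-9 + (-√6)²) = -3818 + (-9 + 6) = -3818 - 3 = -3821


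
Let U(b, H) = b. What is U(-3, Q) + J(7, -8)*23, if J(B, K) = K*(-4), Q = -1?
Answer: 733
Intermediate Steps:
J(B, K) = -4*K
U(-3, Q) + J(7, -8)*23 = -3 - 4*(-8)*23 = -3 + 32*23 = -3 + 736 = 733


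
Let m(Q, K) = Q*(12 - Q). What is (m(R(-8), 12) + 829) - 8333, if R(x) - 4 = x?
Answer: -7568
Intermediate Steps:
R(x) = 4 + x
(m(R(-8), 12) + 829) - 8333 = ((4 - 8)*(12 - (4 - 8)) + 829) - 8333 = (-4*(12 - 1*(-4)) + 829) - 8333 = (-4*(12 + 4) + 829) - 8333 = (-4*16 + 829) - 8333 = (-64 + 829) - 8333 = 765 - 8333 = -7568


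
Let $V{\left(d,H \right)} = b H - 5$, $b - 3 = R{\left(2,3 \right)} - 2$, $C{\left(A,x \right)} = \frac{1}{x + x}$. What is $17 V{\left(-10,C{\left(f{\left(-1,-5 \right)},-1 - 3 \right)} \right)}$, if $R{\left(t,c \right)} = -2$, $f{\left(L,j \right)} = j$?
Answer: $- \frac{663}{8} \approx -82.875$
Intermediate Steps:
$C{\left(A,x \right)} = \frac{1}{2 x}$
$b = -1$ ($b = 3 - 4 = -1$)
$V{\left(d,H \right)} = -5 - H$ ($V{\left(d,H \right)} = - H - 5 = -5 - H$)
$17 V{\left(-10,C{\left(f{\left(-1,-5 \right)},-1 - 3 \right)} \right)} = 17 \left(-5 - \frac{1}{2 \left(-1 - 3\right)}\right) = 17 \left(-5 - \frac{1}{2 \left(-4\right)}\right) = 17 \left(-5 - \frac{1}{2} \left(- \frac{1}{4}\right)\right) = 17 \left(-5 - - \frac{1}{8}\right) = 17 \left(-5 + \frac{1}{8}\right) = 17 \left(- \frac{39}{8}\right) = - \frac{663}{8}$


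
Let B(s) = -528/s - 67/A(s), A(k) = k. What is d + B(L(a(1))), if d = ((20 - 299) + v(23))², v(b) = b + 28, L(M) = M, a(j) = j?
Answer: 51389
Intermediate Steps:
v(b) = 28 + b
d = 51984 (d = ((20 - 299) + (28 + 23))² = (-279 + 51)² = (-228)² = 51984)
B(s) = -595/s (B(s) = -528/s - 67/s = -595/s)
d + B(L(a(1))) = 51984 - 595/1 = 51984 - 595*1 = 51984 - 595 = 51389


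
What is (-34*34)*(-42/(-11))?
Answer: -48552/11 ≈ -4413.8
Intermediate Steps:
(-34*34)*(-42/(-11)) = -(-48552)*(-1)/11 = -1156*42/11 = -48552/11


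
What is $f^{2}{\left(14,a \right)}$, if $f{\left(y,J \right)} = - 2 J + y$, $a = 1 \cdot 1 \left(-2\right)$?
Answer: $324$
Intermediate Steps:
$a = -2$ ($a = 1 \left(-2\right) = -2$)
$f{\left(y,J \right)} = y - 2 J$
$f^{2}{\left(14,a \right)} = \left(14 - -4\right)^{2} = \left(14 + 4\right)^{2} = 18^{2} = 324$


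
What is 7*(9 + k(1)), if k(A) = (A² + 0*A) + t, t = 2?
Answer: 84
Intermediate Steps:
k(A) = 2 + A² (k(A) = (A² + 0*A) + 2 = (A² + 0) + 2 = A² + 2 = 2 + A²)
7*(9 + k(1)) = 7*(9 + (2 + 1²)) = 7*(9 + (2 + 1)) = 7*(9 + 3) = 7*12 = 84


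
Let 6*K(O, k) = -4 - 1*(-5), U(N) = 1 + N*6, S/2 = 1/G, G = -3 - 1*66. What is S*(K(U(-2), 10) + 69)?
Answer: -415/207 ≈ -2.0048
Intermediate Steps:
G = -69 (G = -3 - 66 = -69)
S = -2/69 (S = 2/(-69) = 2*(-1/69) = -2/69 ≈ -0.028986)
U(N) = 1 + 6*N
K(O, k) = 1/6 (K(O, k) = (-4 - 1*(-5))/6 = (-4 + 5)/6 = (1/6)*1 = 1/6)
S*(K(U(-2), 10) + 69) = -2*(1/6 + 69)/69 = -2/69*415/6 = -415/207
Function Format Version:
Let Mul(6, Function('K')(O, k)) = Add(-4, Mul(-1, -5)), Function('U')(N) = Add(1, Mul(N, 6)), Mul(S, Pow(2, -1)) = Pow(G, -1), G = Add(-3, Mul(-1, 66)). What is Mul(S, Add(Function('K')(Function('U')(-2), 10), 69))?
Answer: Rational(-415, 207) ≈ -2.0048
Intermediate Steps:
G = -69 (G = Add(-3, -66) = -69)
S = Rational(-2, 69) (S = Mul(2, Pow(-69, -1)) = Mul(2, Rational(-1, 69)) = Rational(-2, 69) ≈ -0.028986)
Function('U')(N) = Add(1, Mul(6, N))
Function('K')(O, k) = Rational(1, 6) (Function('K')(O, k) = Mul(Rational(1, 6), Add(-4, Mul(-1, -5))) = Mul(Rational(1, 6), Add(-4, 5)) = Mul(Rational(1, 6), 1) = Rational(1, 6))
Mul(S, Add(Function('K')(Function('U')(-2), 10), 69)) = Mul(Rational(-2, 69), Add(Rational(1, 6), 69)) = Mul(Rational(-2, 69), Rational(415, 6)) = Rational(-415, 207)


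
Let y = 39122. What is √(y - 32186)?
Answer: 34*√6 ≈ 83.283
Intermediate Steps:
√(y - 32186) = √(39122 - 32186) = √6936 = 34*√6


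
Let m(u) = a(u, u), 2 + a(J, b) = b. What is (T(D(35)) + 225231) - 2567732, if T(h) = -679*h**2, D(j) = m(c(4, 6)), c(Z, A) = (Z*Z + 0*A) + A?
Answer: -2614101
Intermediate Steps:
c(Z, A) = A + Z**2 (c(Z, A) = (Z**2 + 0) + A = Z**2 + A = A + Z**2)
a(J, b) = -2 + b
m(u) = -2 + u
D(j) = 20 (D(j) = -2 + (6 + 4**2) = -2 + (6 + 16) = -2 + 22 = 20)
(T(D(35)) + 225231) - 2567732 = (-679*20**2 + 225231) - 2567732 = (-679*400 + 225231) - 2567732 = (-271600 + 225231) - 2567732 = -46369 - 2567732 = -2614101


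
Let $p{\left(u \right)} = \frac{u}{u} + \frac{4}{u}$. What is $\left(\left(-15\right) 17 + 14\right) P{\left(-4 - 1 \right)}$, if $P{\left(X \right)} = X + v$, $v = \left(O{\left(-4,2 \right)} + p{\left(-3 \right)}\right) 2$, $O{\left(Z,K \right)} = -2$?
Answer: $\frac{6989}{3} \approx 2329.7$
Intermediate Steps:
$p{\left(u \right)} = 1 + \frac{4}{u}$
$v = - \frac{14}{3}$ ($v = \left(-2 + \frac{4 - 3}{-3}\right) 2 = \left(-2 - \frac{1}{3}\right) 2 = \left(- \frac{7}{3}\right) 2 = - \frac{14}{3} \approx -4.6667$)
$P{\left(X \right)} = - \frac{14}{3} + X$ ($P{\left(X \right)} = X - \frac{14}{3} = - \frac{14}{3} + X$)
$\left(\left(-15\right) 17 + 14\right) P{\left(-4 - 1 \right)} = \left(\left(-15\right) 17 + 14\right) \left(- \frac{14}{3} - 5\right) = \left(-255 + 14\right) \left(- \frac{14}{3} - 5\right) = - 241 \left(- \frac{14}{3} - 5\right) = \left(-241\right) \left(- \frac{29}{3}\right) = \frac{6989}{3}$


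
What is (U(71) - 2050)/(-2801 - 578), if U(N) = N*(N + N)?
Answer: -8032/3379 ≈ -2.3770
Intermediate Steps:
U(N) = 2*N² (U(N) = N*(2*N) = 2*N²)
(U(71) - 2050)/(-2801 - 578) = (2*71² - 2050)/(-2801 - 578) = (2*5041 - 2050)/(-3379) = (10082 - 2050)*(-1/3379) = 8032*(-1/3379) = -8032/3379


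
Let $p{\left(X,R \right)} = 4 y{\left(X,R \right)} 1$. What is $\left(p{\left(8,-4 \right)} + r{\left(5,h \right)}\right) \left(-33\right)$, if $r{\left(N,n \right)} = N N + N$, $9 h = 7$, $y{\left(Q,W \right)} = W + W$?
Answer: $66$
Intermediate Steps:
$y{\left(Q,W \right)} = 2 W$
$h = \frac{7}{9}$ ($h = \frac{1}{9} \cdot 7 = \frac{7}{9} \approx 0.77778$)
$r{\left(N,n \right)} = N + N^{2}$ ($r{\left(N,n \right)} = N^{2} + N = N + N^{2}$)
$p{\left(X,R \right)} = 8 R$ ($p{\left(X,R \right)} = 4 \cdot 2 R 1 = 8 R 1 = 8 R$)
$\left(p{\left(8,-4 \right)} + r{\left(5,h \right)}\right) \left(-33\right) = \left(8 \left(-4\right) + 5 \left(1 + 5\right)\right) \left(-33\right) = \left(-32 + 5 \cdot 6\right) \left(-33\right) = \left(-32 + 30\right) \left(-33\right) = \left(-2\right) \left(-33\right) = 66$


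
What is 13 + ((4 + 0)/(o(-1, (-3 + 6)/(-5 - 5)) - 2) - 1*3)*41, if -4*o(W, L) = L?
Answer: -15030/77 ≈ -195.19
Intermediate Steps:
o(W, L) = -L/4
13 + ((4 + 0)/(o(-1, (-3 + 6)/(-5 - 5)) - 2) - 1*3)*41 = 13 + ((4 + 0)/(-(-3 + 6)/(4*(-5 - 5)) - 2) - 1*3)*41 = 13 + (4/(-3/(4*(-10)) - 2) - 3)*41 = 13 + (4/(-3*(-1)/(4*10) - 2) - 3)*41 = 13 + (4/(-1/4*(-3/10) - 2) - 3)*41 = 13 + (4/(3/40 - 2) - 3)*41 = 13 + (4/(-77/40) - 3)*41 = 13 + (4*(-40/77) - 3)*41 = 13 + (-160/77 - 3)*41 = 13 - 391/77*41 = 13 - 16031/77 = -15030/77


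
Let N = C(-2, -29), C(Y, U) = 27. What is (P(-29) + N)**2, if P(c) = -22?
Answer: 25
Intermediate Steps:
N = 27
(P(-29) + N)**2 = (-22 + 27)**2 = 5**2 = 25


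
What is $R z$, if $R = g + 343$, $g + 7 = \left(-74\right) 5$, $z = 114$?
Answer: $-3876$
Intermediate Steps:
$g = -377$ ($g = -7 - 370 = -377$)
$R = -34$ ($R = -377 + 343 = -34$)
$R z = \left(-34\right) 114 = -3876$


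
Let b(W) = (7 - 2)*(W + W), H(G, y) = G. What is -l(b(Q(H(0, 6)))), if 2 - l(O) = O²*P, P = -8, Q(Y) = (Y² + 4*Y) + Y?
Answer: -2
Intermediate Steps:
Q(Y) = Y² + 5*Y
b(W) = 10*W (b(W) = 5*(2*W) = 10*W)
l(O) = 2 + 8*O² (l(O) = 2 - O²*(-8) = 2 - (-8)*O² = 2 + 8*O²)
-l(b(Q(H(0, 6)))) = -(2 + 8*(10*(0*(5 + 0)))²) = -(2 + 8*(10*(0*5))²) = -(2 + 8*(10*0)²) = -(2 + 8*0²) = -(2 + 8*0) = -(2 + 0) = -1*2 = -2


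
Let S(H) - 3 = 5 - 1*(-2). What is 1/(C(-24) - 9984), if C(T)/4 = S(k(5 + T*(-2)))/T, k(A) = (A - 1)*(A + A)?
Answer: -3/29957 ≈ -0.00010014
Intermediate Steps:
k(A) = 2*A*(-1 + A) (k(A) = (-1 + A)*(2*A) = 2*A*(-1 + A))
S(H) = 10 (S(H) = 3 + (5 - 1*(-2)) = 3 + (5 + 2) = 3 + 7 = 10)
C(T) = 40/T (C(T) = 4*(10/T) = 40/T)
1/(C(-24) - 9984) = 1/(40/(-24) - 9984) = 1/(40*(-1/24) - 9984) = 1/(-5/3 - 9984) = 1/(-29957/3) = -3/29957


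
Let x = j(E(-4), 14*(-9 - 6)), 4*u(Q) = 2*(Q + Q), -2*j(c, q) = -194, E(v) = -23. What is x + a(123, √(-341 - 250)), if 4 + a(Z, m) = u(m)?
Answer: 93 + I*√591 ≈ 93.0 + 24.31*I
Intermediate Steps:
j(c, q) = 97 (j(c, q) = -½*(-194) = 97)
u(Q) = Q (u(Q) = (2*(Q + Q))/4 = (2*(2*Q))/4 = (4*Q)/4 = Q)
x = 97
a(Z, m) = -4 + m
x + a(123, √(-341 - 250)) = 97 + (-4 + √(-341 - 250)) = 97 + (-4 + √(-591)) = 97 + (-4 + I*√591) = 93 + I*√591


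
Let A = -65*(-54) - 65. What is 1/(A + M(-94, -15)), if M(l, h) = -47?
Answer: 1/3398 ≈ 0.00029429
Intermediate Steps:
A = 3445 (A = 3510 - 65 = 3445)
1/(A + M(-94, -15)) = 1/(3445 - 47) = 1/3398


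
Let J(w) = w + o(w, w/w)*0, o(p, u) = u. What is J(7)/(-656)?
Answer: -7/656 ≈ -0.010671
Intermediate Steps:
J(w) = w (J(w) = w + (w/w)*0 = w + 1*0 = w + 0 = w)
J(7)/(-656) = 7/(-656) = 7*(-1/656) = -7/656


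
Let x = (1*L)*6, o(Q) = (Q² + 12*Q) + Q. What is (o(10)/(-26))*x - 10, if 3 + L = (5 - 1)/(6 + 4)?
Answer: 128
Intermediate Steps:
o(Q) = Q² + 13*Q
L = -13/5 (L = -3 + (5 - 1)/(6 + 4) = -3 + 4/10 = -3 + 4*(⅒) = -3 + ⅖ = -13/5 ≈ -2.6000)
x = -78/5 (x = (1*(-13/5))*6 = -13/5*6 = -78/5 ≈ -15.600)
(o(10)/(-26))*x - 10 = ((10*(13 + 10))/(-26))*(-78/5) - 10 = ((10*23)*(-1/26))*(-78/5) - 10 = (230*(-1/26))*(-78/5) - 10 = -115/13*(-78/5) - 10 = 138 - 10 = 128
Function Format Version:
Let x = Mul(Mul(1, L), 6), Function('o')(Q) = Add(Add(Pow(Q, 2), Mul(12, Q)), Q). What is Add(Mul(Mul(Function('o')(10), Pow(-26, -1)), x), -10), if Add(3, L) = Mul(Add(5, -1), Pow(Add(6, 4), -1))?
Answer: 128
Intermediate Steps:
Function('o')(Q) = Add(Pow(Q, 2), Mul(13, Q))
L = Rational(-13, 5) (L = Add(-3, Mul(Add(5, -1), Pow(Add(6, 4), -1))) = Add(-3, Mul(4, Pow(10, -1))) = Add(-3, Mul(4, Rational(1, 10))) = Add(-3, Rational(2, 5)) = Rational(-13, 5) ≈ -2.6000)
x = Rational(-78, 5) (x = Mul(Mul(1, Rational(-13, 5)), 6) = Mul(Rational(-13, 5), 6) = Rational(-78, 5) ≈ -15.600)
Add(Mul(Mul(Function('o')(10), Pow(-26, -1)), x), -10) = Add(Mul(Mul(Mul(10, Add(13, 10)), Pow(-26, -1)), Rational(-78, 5)), -10) = Add(Mul(Mul(Mul(10, 23), Rational(-1, 26)), Rational(-78, 5)), -10) = Add(Mul(Mul(230, Rational(-1, 26)), Rational(-78, 5)), -10) = Add(Mul(Rational(-115, 13), Rational(-78, 5)), -10) = Add(138, -10) = 128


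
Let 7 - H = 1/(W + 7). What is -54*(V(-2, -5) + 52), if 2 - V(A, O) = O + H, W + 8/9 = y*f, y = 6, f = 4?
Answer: -761454/271 ≈ -2809.8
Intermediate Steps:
W = 208/9 (W = -8/9 + 6*4 = -8/9 + 24 = 208/9 ≈ 23.111)
H = 1888/271 (H = 7 - 1/(208/9 + 7) = 7 - 1/271/9 = 7 - 1*9/271 = 7 - 9/271 = 1888/271 ≈ 6.9668)
V(A, O) = -1346/271 - O (V(A, O) = 2 - (O + 1888/271) = 2 - (1888/271 + O) = 2 + (-1888/271 - O) = -1346/271 - O)
-54*(V(-2, -5) + 52) = -54*((-1346/271 - 1*(-5)) + 52) = -54*((-1346/271 + 5) + 52) = -54*(9/271 + 52) = -54*14101/271 = -761454/271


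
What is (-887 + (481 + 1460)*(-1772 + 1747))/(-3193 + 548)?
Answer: 49412/2645 ≈ 18.681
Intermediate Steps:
(-887 + (481 + 1460)*(-1772 + 1747))/(-3193 + 548) = (-887 + 1941*(-25))/(-2645) = (-887 - 48525)*(-1/2645) = -49412*(-1/2645) = 49412/2645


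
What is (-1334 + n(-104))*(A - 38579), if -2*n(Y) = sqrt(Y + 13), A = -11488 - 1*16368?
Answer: 88624290 + 66435*I*sqrt(91)/2 ≈ 8.8624e+7 + 3.1688e+5*I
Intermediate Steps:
A = -27856 (A = -11488 - 16368 = -27856)
n(Y) = -sqrt(13 + Y)/2 (n(Y) = -sqrt(Y + 13)/2 = -sqrt(13 + Y)/2)
(-1334 + n(-104))*(A - 38579) = (-1334 - sqrt(13 - 104)/2)*(-27856 - 38579) = (-1334 - I*sqrt(91)/2)*(-66435) = 88624290 + 66435*I*sqrt(91)/2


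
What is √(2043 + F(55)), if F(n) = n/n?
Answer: 2*√511 ≈ 45.211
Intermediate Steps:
F(n) = 1
√(2043 + F(55)) = √(2043 + 1) = √2044 = 2*√511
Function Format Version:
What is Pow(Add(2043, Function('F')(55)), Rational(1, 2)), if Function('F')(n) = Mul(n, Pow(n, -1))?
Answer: Mul(2, Pow(511, Rational(1, 2))) ≈ 45.211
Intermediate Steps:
Function('F')(n) = 1
Pow(Add(2043, Function('F')(55)), Rational(1, 2)) = Pow(Add(2043, 1), Rational(1, 2)) = Pow(2044, Rational(1, 2)) = Mul(2, Pow(511, Rational(1, 2)))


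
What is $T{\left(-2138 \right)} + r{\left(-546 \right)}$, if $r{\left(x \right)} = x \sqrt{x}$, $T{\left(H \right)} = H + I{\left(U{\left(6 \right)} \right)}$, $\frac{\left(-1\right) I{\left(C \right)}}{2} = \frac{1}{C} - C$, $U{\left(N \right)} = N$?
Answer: $- \frac{6379}{3} - 546 i \sqrt{546} \approx -2126.3 - 12758.0 i$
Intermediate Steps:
$I{\left(C \right)} = - \frac{2}{C} + 2 C$ ($I{\left(C \right)} = - 2 \left(\frac{1}{C} - C\right) = - \frac{2}{C} + 2 C$)
$T{\left(H \right)} = \frac{35}{3} + H$ ($T{\left(H \right)} = H + \left(- \frac{2}{6} + 2 \cdot 6\right) = H + \left(\left(-2\right) \frac{1}{6} + 12\right) = H + \left(- \frac{1}{3} + 12\right) = H + \frac{35}{3} = \frac{35}{3} + H$)
$r{\left(x \right)} = x^{\frac{3}{2}}$
$T{\left(-2138 \right)} + r{\left(-546 \right)} = \left(\frac{35}{3} - 2138\right) + \left(-546\right)^{\frac{3}{2}} = - \frac{6379}{3} - 546 i \sqrt{546}$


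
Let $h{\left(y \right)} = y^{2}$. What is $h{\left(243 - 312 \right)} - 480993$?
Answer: $-476232$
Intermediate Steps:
$h{\left(243 - 312 \right)} - 480993 = \left(243 - 312\right)^{2} - 480993 = \left(-69\right)^{2} - 480993 = 4761 - 480993 = -476232$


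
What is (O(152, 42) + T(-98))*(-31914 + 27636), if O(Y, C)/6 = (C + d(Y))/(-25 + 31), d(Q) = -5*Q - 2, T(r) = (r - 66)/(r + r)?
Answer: 150752442/49 ≈ 3.0766e+6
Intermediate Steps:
T(r) = (-66 + r)/(2*r) (T(r) = (-66 + r)/((2*r)) = (-66 + r)*(1/(2*r)) = (-66 + r)/(2*r))
d(Q) = -2 - 5*Q
O(Y, C) = -2 + C - 5*Y (O(Y, C) = 6*((C + (-2 - 5*Y))/(-25 + 31)) = 6*((-2 + C - 5*Y)/6) = 6*((-2 + C - 5*Y)*(1/6)) = 6*(-1/3 - 5*Y/6 + C/6) = -2 + C - 5*Y)
(O(152, 42) + T(-98))*(-31914 + 27636) = ((-2 + 42 - 5*152) + (1/2)*(-66 - 98)/(-98))*(-31914 + 27636) = ((-2 + 42 - 760) + (1/2)*(-1/98)*(-164))*(-4278) = (-720 + 41/49)*(-4278) = -35239/49*(-4278) = 150752442/49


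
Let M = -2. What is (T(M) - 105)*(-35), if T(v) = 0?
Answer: 3675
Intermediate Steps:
(T(M) - 105)*(-35) = (0 - 105)*(-35) = -105*(-35) = 3675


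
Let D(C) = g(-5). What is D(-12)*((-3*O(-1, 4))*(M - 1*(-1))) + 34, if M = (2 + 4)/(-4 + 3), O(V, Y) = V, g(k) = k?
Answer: 109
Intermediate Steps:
M = -6 (M = 6/(-1) = 6*(-1) = -6)
D(C) = -5
D(-12)*((-3*O(-1, 4))*(M - 1*(-1))) + 34 = -5*(-3*(-1))*(-6 - 1*(-1)) + 34 = -15*(-6 + 1) + 34 = -15*(-5) + 34 = -5*(-15) + 34 = 75 + 34 = 109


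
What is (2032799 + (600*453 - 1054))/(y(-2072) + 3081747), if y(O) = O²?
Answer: 2303545/7374931 ≈ 0.31235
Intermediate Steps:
(2032799 + (600*453 - 1054))/(y(-2072) + 3081747) = (2032799 + (600*453 - 1054))/((-2072)² + 3081747) = (2032799 + (271800 - 1054))/(4293184 + 3081747) = (2032799 + 270746)/7374931 = 2303545*(1/7374931) = 2303545/7374931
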